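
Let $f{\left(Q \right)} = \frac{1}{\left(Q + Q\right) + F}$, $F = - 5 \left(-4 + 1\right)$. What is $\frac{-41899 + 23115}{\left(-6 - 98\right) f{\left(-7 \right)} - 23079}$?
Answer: $\frac{18784}{23183} \approx 0.81025$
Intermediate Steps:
$F = 15$ ($F = \left(-5\right) \left(-3\right) = 15$)
$f{\left(Q \right)} = \frac{1}{15 + 2 Q}$ ($f{\left(Q \right)} = \frac{1}{\left(Q + Q\right) + 15} = \frac{1}{2 Q + 15} = \frac{1}{15 + 2 Q}$)
$\frac{-41899 + 23115}{\left(-6 - 98\right) f{\left(-7 \right)} - 23079} = \frac{-41899 + 23115}{\frac{-6 - 98}{15 + 2 \left(-7\right)} - 23079} = - \frac{18784}{- \frac{104}{15 - 14} - 23079} = - \frac{18784}{- \frac{104}{1} - 23079} = - \frac{18784}{\left(-104\right) 1 - 23079} = - \frac{18784}{-104 - 23079} = - \frac{18784}{-23183} = \left(-18784\right) \left(- \frac{1}{23183}\right) = \frac{18784}{23183}$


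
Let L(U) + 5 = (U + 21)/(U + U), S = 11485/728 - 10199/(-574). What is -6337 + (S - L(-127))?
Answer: -23877112425/3790696 ≈ -6298.9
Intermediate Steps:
S = 1001233/29848 (S = 11485*(1/728) - 10199*(-1/574) = 11485/728 + 1457/82 = 1001233/29848 ≈ 33.544)
L(U) = -5 + (21 + U)/(2*U) (L(U) = -5 + (U + 21)/(U + U) = -5 + (21 + U)/((2*U)) = -5 + (21 + U)*(1/(2*U)) = -5 + (21 + U)/(2*U))
-6337 + (S - L(-127)) = -6337 + (1001233/29848 - 3*(7 - 3*(-127))/(2*(-127))) = -6337 + (1001233/29848 - 3*(-1)*(7 + 381)/(2*127)) = -6337 + (1001233/29848 - 3*(-1)*388/(2*127)) = -6337 + (1001233/29848 - 1*(-582/127)) = -6337 + (1001233/29848 + 582/127) = -6337 + 144528127/3790696 = -23877112425/3790696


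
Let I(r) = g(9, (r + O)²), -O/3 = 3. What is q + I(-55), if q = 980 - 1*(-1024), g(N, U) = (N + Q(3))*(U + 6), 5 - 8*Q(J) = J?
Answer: 79895/2 ≈ 39948.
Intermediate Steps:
O = -9 (O = -3*3 = -9)
Q(J) = 5/8 - J/8
g(N, U) = (6 + U)*(¼ + N) (g(N, U) = (N + (5/8 - ⅛*3))*(U + 6) = (N + (5/8 - 3/8))*(6 + U) = (N + ¼)*(6 + U) = (¼ + N)*(6 + U) = (6 + U)*(¼ + N))
I(r) = 111/2 + 37*(-9 + r)²/4 (I(r) = 3/2 + 6*9 + (r - 9)²/4 + 9*(r - 9)² = 3/2 + 54 + (-9 + r)²/4 + 9*(-9 + r)² = 111/2 + 37*(-9 + r)²/4)
q = 2004 (q = 980 + 1024 = 2004)
q + I(-55) = 2004 + (111/2 + 37*(-9 - 55)²/4) = 2004 + (111/2 + (37/4)*(-64)²) = 2004 + (111/2 + (37/4)*4096) = 2004 + (111/2 + 37888) = 2004 + 75887/2 = 79895/2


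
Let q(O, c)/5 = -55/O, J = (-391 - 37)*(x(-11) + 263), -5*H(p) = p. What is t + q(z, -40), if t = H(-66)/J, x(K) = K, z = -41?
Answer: 24716549/3685080 ≈ 6.7072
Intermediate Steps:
H(p) = -p/5
J = -107856 (J = (-391 - 37)*(-11 + 263) = -428*252 = -107856)
q(O, c) = -275/O (q(O, c) = 5*(-55/O) = -275/O)
t = -11/89880 (t = -1/5*(-66)/(-107856) = (66/5)*(-1/107856) = -11/89880 ≈ -0.00012239)
t + q(z, -40) = -11/89880 - 275/(-41) = -11/89880 - 275*(-1/41) = -11/89880 + 275/41 = 24716549/3685080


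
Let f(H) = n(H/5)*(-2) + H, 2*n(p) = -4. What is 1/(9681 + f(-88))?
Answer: 1/9597 ≈ 0.00010420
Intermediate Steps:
n(p) = -2 (n(p) = (½)*(-4) = -2)
f(H) = 4 + H (f(H) = -2*(-2) + H = 4 + H)
1/(9681 + f(-88)) = 1/(9681 + (4 - 88)) = 1/(9681 - 84) = 1/9597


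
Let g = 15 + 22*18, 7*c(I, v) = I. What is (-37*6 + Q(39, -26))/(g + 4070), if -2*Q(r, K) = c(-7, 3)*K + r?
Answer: -509/8962 ≈ -0.056795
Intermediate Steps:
c(I, v) = I/7
g = 411 (g = 15 + 396 = 411)
Q(r, K) = K/2 - r/2 (Q(r, K) = -(((1/7)*(-7))*K + r)/2 = -(-K + r)/2 = -(r - K)/2 = K/2 - r/2)
(-37*6 + Q(39, -26))/(g + 4070) = (-37*6 + ((1/2)*(-26) - 1/2*39))/(411 + 4070) = (-222 + (-13 - 39/2))/4481 = (-222 - 65/2)*(1/4481) = -509/2*1/4481 = -509/8962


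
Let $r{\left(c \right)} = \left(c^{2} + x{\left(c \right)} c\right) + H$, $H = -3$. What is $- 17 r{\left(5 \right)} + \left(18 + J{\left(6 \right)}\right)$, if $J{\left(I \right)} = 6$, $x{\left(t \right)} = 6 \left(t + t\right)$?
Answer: $-5450$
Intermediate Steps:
$x{\left(t \right)} = 12 t$ ($x{\left(t \right)} = 6 \cdot 2 t = 12 t$)
$r{\left(c \right)} = -3 + 13 c^{2}$ ($r{\left(c \right)} = \left(c^{2} + 12 c c\right) - 3 = \left(c^{2} + 12 c^{2}\right) - 3 = 13 c^{2} - 3 = -3 + 13 c^{2}$)
$- 17 r{\left(5 \right)} + \left(18 + J{\left(6 \right)}\right) = - 17 \left(-3 + 13 \cdot 5^{2}\right) + \left(18 + 6\right) = - 17 \left(-3 + 13 \cdot 25\right) + 24 = - 17 \left(-3 + 325\right) + 24 = \left(-17\right) 322 + 24 = -5474 + 24 = -5450$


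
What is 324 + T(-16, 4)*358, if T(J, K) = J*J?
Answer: 91972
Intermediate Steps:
T(J, K) = J**2
324 + T(-16, 4)*358 = 324 + (-16)**2*358 = 324 + 256*358 = 324 + 91648 = 91972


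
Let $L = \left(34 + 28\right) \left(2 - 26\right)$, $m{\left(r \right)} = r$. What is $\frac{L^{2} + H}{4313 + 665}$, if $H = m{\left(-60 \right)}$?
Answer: $\frac{1107042}{2489} \approx 444.77$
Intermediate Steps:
$H = -60$
$L = -1488$ ($L = 62 \left(-24\right) = -1488$)
$\frac{L^{2} + H}{4313 + 665} = \frac{\left(-1488\right)^{2} - 60}{4313 + 665} = \frac{2214144 - 60}{4978} = 2214084 \cdot \frac{1}{4978} = \frac{1107042}{2489}$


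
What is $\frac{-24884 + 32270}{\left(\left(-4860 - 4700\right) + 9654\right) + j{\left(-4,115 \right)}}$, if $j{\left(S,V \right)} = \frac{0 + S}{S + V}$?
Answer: $\frac{409923}{5215} \approx 78.605$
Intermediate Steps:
$j{\left(S,V \right)} = \frac{S}{S + V}$
$\frac{-24884 + 32270}{\left(\left(-4860 - 4700\right) + 9654\right) + j{\left(-4,115 \right)}} = \frac{-24884 + 32270}{\left(\left(-4860 - 4700\right) + 9654\right) - \frac{4}{-4 + 115}} = \frac{7386}{\left(-9560 + 9654\right) - \frac{4}{111}} = \frac{7386}{94 - \frac{4}{111}} = \frac{7386}{\frac{10430}{111}} = 7386 \cdot \frac{111}{10430} = \frac{409923}{5215}$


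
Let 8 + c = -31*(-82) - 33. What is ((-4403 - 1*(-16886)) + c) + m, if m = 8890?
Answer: 23874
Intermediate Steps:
c = 2501 (c = -8 + (-31*(-82) - 33) = -8 + (2542 - 33) = -8 + 2509 = 2501)
((-4403 - 1*(-16886)) + c) + m = ((-4403 - 1*(-16886)) + 2501) + 8890 = ((-4403 + 16886) + 2501) + 8890 = (12483 + 2501) + 8890 = 14984 + 8890 = 23874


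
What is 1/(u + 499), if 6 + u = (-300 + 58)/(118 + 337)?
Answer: 455/224073 ≈ 0.0020306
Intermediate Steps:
u = -2972/455 (u = -6 + (-300 + 58)/(118 + 337) = -6 - 242/455 = -2972/455 ≈ -6.5319)
1/(u + 499) = 1/(-2972/455 + 499) = 1/(224073/455) = 455/224073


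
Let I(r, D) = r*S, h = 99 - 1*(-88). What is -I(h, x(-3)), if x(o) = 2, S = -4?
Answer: 748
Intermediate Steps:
h = 187 (h = 99 + 88 = 187)
I(r, D) = -4*r (I(r, D) = r*(-4) = -4*r)
-I(h, x(-3)) = -(-4)*187 = -1*(-748) = 748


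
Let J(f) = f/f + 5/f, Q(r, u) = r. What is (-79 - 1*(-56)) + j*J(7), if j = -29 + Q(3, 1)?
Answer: -473/7 ≈ -67.571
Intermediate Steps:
j = -26 (j = -29 + 3 = -26)
J(f) = 1 + 5/f
(-79 - 1*(-56)) + j*J(7) = (-79 - 1*(-56)) - 26*(5 + 7)/7 = (-79 + 56) - 26*12/7 = -23 - 26*12/7 = -23 - 312/7 = -473/7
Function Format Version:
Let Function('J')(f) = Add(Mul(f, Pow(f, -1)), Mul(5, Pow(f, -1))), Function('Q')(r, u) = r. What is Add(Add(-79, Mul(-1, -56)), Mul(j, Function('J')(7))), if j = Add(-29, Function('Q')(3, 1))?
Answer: Rational(-473, 7) ≈ -67.571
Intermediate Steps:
j = -26 (j = Add(-29, 3) = -26)
Function('J')(f) = Add(1, Mul(5, Pow(f, -1)))
Add(Add(-79, Mul(-1, -56)), Mul(j, Function('J')(7))) = Add(Add(-79, Mul(-1, -56)), Mul(-26, Mul(Pow(7, -1), Add(5, 7)))) = Add(Add(-79, 56), Mul(-26, Mul(Rational(1, 7), 12))) = Add(-23, Mul(-26, Rational(12, 7))) = Add(-23, Rational(-312, 7)) = Rational(-473, 7)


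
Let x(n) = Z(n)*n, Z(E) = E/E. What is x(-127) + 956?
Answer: 829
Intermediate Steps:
Z(E) = 1
x(n) = n (x(n) = 1*n = n)
x(-127) + 956 = -127 + 956 = 829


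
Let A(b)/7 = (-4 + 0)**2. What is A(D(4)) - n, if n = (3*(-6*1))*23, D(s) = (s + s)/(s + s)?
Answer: 526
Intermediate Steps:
D(s) = 1 (D(s) = (2*s)/((2*s)) = (2*s)*(1/(2*s)) = 1)
A(b) = 112 (A(b) = 7*(-4 + 0)**2 = 7*(-4)**2 = 7*16 = 112)
n = -414 (n = (3*(-6))*23 = -18*23 = -414)
A(D(4)) - n = 112 - 1*(-414) = 112 + 414 = 526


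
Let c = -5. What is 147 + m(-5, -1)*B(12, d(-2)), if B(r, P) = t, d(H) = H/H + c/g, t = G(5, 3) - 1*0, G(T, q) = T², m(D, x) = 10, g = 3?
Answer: 397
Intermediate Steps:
t = 25 (t = 5² - 1*0 = 25 + 0 = 25)
d(H) = -⅔ (d(H) = H/H - 5/3 = 1 - 5*⅓ = 1 - 5/3 = -⅔)
B(r, P) = 25
147 + m(-5, -1)*B(12, d(-2)) = 147 + 10*25 = 147 + 250 = 397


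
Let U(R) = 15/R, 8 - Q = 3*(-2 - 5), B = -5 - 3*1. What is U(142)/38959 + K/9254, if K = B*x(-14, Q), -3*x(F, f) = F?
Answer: -44227679/10970308974 ≈ -0.0040316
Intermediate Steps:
B = -8 (B = -5 - 3 = -8)
Q = 29 (Q = 8 - 3*(-2 - 5) = 8 - 3*(-7) = 8 - 1*(-21) = 8 + 21 = 29)
x(F, f) = -F/3
K = -112/3 (K = -(-8)*(-14)/3 = -8*14/3 = -112/3 ≈ -37.333)
U(142)/38959 + K/9254 = (15/142)/38959 - 112/3/9254 = (15*(1/142))*(1/38959) - 112/3*1/9254 = (15/142)*(1/38959) - 8/1983 = 15/5532178 - 8/1983 = -44227679/10970308974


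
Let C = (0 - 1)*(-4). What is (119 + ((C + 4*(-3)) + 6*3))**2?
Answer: 16641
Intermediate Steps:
C = 4 (C = -1*(-4) = 4)
(119 + ((C + 4*(-3)) + 6*3))**2 = (119 + ((4 + 4*(-3)) + 6*3))**2 = (119 + ((4 - 12) + 18))**2 = (119 + (-8 + 18))**2 = (119 + 10)**2 = 129**2 = 16641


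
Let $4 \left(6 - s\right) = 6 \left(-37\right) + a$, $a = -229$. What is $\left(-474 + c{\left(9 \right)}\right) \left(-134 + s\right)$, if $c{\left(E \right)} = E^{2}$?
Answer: $\frac{23973}{4} \approx 5993.3$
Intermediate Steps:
$s = \frac{475}{4}$ ($s = 6 - \frac{6 \left(-37\right) - 229}{4} = 6 - \frac{-222 - 229}{4} = 6 - - \frac{451}{4} = 6 + \frac{451}{4} = \frac{475}{4} \approx 118.75$)
$\left(-474 + c{\left(9 \right)}\right) \left(-134 + s\right) = \left(-474 + 9^{2}\right) \left(-134 + \frac{475}{4}\right) = \left(-474 + 81\right) \left(- \frac{61}{4}\right) = \left(-393\right) \left(- \frac{61}{4}\right) = \frac{23973}{4}$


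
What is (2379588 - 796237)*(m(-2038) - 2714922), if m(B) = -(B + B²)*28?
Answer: -188346394025790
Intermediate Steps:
m(B) = -28*B - 28*B² (m(B) = (-B - B²)*28 = -28*B - 28*B²)
(2379588 - 796237)*(m(-2038) - 2714922) = (2379588 - 796237)*(-28*(-2038)*(1 - 2038) - 2714922) = 1583351*(-28*(-2038)*(-2037) - 2714922) = 1583351*(-116239368 - 2714922) = 1583351*(-118954290) = -188346394025790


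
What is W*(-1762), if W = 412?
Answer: -725944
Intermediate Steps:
W*(-1762) = 412*(-1762) = -725944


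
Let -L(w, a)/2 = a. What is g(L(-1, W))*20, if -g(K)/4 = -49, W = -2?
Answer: 3920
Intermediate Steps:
L(w, a) = -2*a
g(K) = 196 (g(K) = -4*(-49) = 196)
g(L(-1, W))*20 = 196*20 = 3920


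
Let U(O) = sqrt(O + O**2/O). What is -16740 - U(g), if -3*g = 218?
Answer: -16740 - 2*I*sqrt(327)/3 ≈ -16740.0 - 12.055*I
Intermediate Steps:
g = -218/3 (g = -1/3*218 = -218/3 ≈ -72.667)
U(O) = sqrt(2)*sqrt(O) (U(O) = sqrt(O + O) = sqrt(2*O) = sqrt(2)*sqrt(O))
-16740 - U(g) = -16740 - sqrt(2)*sqrt(-218/3) = -16740 - sqrt(2)*I*sqrt(654)/3 = -16740 - 2*I*sqrt(327)/3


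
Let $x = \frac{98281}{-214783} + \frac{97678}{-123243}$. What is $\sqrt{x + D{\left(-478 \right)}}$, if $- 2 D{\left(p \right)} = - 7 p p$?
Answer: $\frac{\sqrt{560334663627515167181219301}}{26470501269} \approx 894.26$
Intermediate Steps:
$x = - \frac{33092019157}{26470501269}$ ($x = 98281 \left(- \frac{1}{214783}\right) + 97678 \left(- \frac{1}{123243}\right) = - \frac{98281}{214783} - \frac{97678}{123243} = - \frac{33092019157}{26470501269} \approx -1.2501$)
$D{\left(p \right)} = \frac{7 p^{2}}{2}$ ($D{\left(p \right)} = - \frac{- 7 p p}{2} = - \frac{\left(-7\right) p^{2}}{2} = \frac{7 p^{2}}{2}$)
$\sqrt{x + D{\left(-478 \right)}} = \sqrt{- \frac{33092019157}{26470501269} + \frac{7 \left(-478\right)^{2}}{2}} = \sqrt{- \frac{33092019157}{26470501269} + \frac{7}{2} \cdot 228484} = \sqrt{- \frac{33092019157}{26470501269} + 799694} = \sqrt{\frac{21168267949792529}{26470501269}} = \frac{\sqrt{560334663627515167181219301}}{26470501269}$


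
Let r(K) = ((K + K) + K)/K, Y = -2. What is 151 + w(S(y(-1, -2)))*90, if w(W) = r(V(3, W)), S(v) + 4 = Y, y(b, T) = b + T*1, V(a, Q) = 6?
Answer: 421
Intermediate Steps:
y(b, T) = T + b (y(b, T) = b + T = T + b)
r(K) = 3 (r(K) = (2*K + K)/K = (3*K)/K = 3)
S(v) = -6 (S(v) = -4 - 2 = -6)
w(W) = 3
151 + w(S(y(-1, -2)))*90 = 151 + 3*90 = 151 + 270 = 421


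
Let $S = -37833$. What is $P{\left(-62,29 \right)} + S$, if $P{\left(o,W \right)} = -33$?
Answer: $-37866$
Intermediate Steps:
$P{\left(-62,29 \right)} + S = -33 - 37833 = -37866$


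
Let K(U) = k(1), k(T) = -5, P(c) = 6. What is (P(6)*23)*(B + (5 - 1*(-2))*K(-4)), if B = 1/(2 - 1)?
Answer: -4692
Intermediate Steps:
K(U) = -5
B = 1 (B = 1/1 = 1)
(P(6)*23)*(B + (5 - 1*(-2))*K(-4)) = (6*23)*(1 + (5 - 1*(-2))*(-5)) = 138*(1 + (5 + 2)*(-5)) = 138*(1 + 7*(-5)) = 138*(1 - 35) = 138*(-34) = -4692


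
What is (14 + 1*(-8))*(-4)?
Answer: -24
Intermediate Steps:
(14 + 1*(-8))*(-4) = (14 - 8)*(-4) = 6*(-4) = -24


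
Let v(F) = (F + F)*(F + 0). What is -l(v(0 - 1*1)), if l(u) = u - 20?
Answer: 18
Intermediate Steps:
v(F) = 2*F² (v(F) = (2*F)*F = 2*F²)
l(u) = -20 + u
-l(v(0 - 1*1)) = -(-20 + 2*(0 - 1*1)²) = -(-20 + 2*(0 - 1)²) = -(-20 + 2*(-1)²) = -(-20 + 2*1) = -(-20 + 2) = -1*(-18) = 18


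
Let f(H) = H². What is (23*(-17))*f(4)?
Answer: -6256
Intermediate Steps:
(23*(-17))*f(4) = (23*(-17))*4² = -391*16 = -6256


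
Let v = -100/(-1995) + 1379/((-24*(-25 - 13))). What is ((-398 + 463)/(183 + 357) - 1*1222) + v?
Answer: -70114559/57456 ≈ -1220.3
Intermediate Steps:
v = 9973/6384 (v = -100*(-1/1995) + 1379/((-24*(-38))) = 20/399 + 1379/912 = 9973/6384 ≈ 1.5622)
((-398 + 463)/(183 + 357) - 1*1222) + v = ((-398 + 463)/(183 + 357) - 1*1222) + 9973/6384 = (65/540 - 1222) + 9973/6384 = (65*(1/540) - 1222) + 9973/6384 = (13/108 - 1222) + 9973/6384 = -131963/108 + 9973/6384 = -70114559/57456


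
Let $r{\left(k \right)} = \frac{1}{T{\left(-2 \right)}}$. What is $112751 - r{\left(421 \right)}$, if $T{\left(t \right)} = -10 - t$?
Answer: $\frac{902009}{8} \approx 1.1275 \cdot 10^{5}$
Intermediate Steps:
$r{\left(k \right)} = - \frac{1}{8}$ ($r{\left(k \right)} = \frac{1}{-10 - -2} = \frac{1}{-10 + 2} = \frac{1}{-8} = - \frac{1}{8}$)
$112751 - r{\left(421 \right)} = 112751 - - \frac{1}{8} = 112751 + \frac{1}{8} = \frac{902009}{8}$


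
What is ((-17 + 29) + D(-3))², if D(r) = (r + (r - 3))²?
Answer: 8649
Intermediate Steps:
D(r) = (-3 + 2*r)² (D(r) = (r + (-3 + r))² = (-3 + 2*r)²)
((-17 + 29) + D(-3))² = ((-17 + 29) + (-3 + 2*(-3))²)² = (12 + (-3 - 6)²)² = (12 + (-9)²)² = (12 + 81)² = 93² = 8649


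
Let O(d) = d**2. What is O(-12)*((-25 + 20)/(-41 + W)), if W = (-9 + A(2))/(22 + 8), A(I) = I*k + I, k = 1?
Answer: 4320/247 ≈ 17.490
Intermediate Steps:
A(I) = 2*I (A(I) = I*1 + I = I + I = 2*I)
W = -1/6 (W = (-9 + 2*2)/(22 + 8) = (-9 + 4)/30 = -5*1/30 = -1/6 ≈ -0.16667)
O(-12)*((-25 + 20)/(-41 + W)) = (-12)**2*((-25 + 20)/(-41 - 1/6)) = 144*(-5/(-247/6)) = 144*(-5*(-6/247)) = 144*(30/247) = 4320/247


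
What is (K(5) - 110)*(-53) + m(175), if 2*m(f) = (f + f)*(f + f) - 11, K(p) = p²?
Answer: 131499/2 ≈ 65750.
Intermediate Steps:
m(f) = -11/2 + 2*f² (m(f) = ((f + f)*(f + f) - 11)/2 = ((2*f)*(2*f) - 11)/2 = (4*f² - 11)/2 = (-11 + 4*f²)/2 = -11/2 + 2*f²)
(K(5) - 110)*(-53) + m(175) = (5² - 110)*(-53) + (-11/2 + 2*175²) = (25 - 110)*(-53) + (-11/2 + 2*30625) = -85*(-53) + (-11/2 + 61250) = 4505 + 122489/2 = 131499/2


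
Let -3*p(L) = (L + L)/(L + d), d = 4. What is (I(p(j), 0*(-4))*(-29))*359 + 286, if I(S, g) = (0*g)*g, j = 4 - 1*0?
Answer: 286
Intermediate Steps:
j = 4 (j = 4 + 0 = 4)
p(L) = -2*L/(3*(4 + L)) (p(L) = -(L + L)/(3*(L + 4)) = -2*L/(3*(4 + L)))
I(S, g) = 0 (I(S, g) = 0*g = 0)
(I(p(j), 0*(-4))*(-29))*359 + 286 = (0*(-29))*359 + 286 = 0*359 + 286 = 0 + 286 = 286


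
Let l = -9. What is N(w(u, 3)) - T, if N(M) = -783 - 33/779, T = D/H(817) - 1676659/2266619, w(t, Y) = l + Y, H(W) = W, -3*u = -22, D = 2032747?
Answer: -248302260545420/75924936643 ≈ -3270.4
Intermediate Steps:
u = 22/3 (u = -⅓*(-22) = 22/3 ≈ 7.3333)
w(t, Y) = -9 + Y
T = 4606093141990/1851827723 (T = 2032747/817 - 1676659/2266619 = 4606093141990/1851827723 ≈ 2487.3)
N(M) = -609990/779 (N(M) = -783 - 33/779 = -609990/779)
N(w(u, 3)) - T = -609990/779 - 1*4606093141990/1851827723 = -609990/779 - 4606093141990/1851827723 = -248302260545420/75924936643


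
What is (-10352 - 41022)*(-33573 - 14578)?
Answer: 2473709474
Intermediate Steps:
(-10352 - 41022)*(-33573 - 14578) = -51374*(-48151) = 2473709474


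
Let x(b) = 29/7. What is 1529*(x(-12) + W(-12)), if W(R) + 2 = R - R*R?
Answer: -1646733/7 ≈ -2.3525e+5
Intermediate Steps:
x(b) = 29/7 (x(b) = 29*(⅐) = 29/7)
W(R) = -2 + R - R² (W(R) = -2 + (R - R*R) = -2 + (R - R²) = -2 + R - R²)
1529*(x(-12) + W(-12)) = 1529*(29/7 + (-2 - 12 - 1*(-12)²)) = 1529*(29/7 + (-2 - 12 - 1*144)) = 1529*(29/7 + (-2 - 12 - 144)) = 1529*(29/7 - 158) = 1529*(-1077/7) = -1646733/7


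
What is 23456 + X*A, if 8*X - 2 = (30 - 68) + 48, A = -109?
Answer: 46585/2 ≈ 23293.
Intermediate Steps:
X = 3/2 (X = 1/4 + ((30 - 68) + 48)/8 = 1/4 + (-38 + 48)/8 = 1/4 + (1/8)*10 = 1/4 + 5/4 = 3/2 ≈ 1.5000)
23456 + X*A = 23456 + (3/2)*(-109) = 23456 - 327/2 = 46585/2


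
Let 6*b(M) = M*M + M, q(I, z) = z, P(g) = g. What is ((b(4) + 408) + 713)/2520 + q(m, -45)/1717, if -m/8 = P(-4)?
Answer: 5451241/12980520 ≈ 0.41996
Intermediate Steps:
m = 32 (m = -8*(-4) = 32)
b(M) = M/6 + M²/6 (b(M) = (M*M + M)/6 = (M² + M)/6 = (M + M²)/6 = M/6 + M²/6)
((b(4) + 408) + 713)/2520 + q(m, -45)/1717 = (((⅙)*4*(1 + 4) + 408) + 713)/2520 - 45/1717 = (((⅙)*4*5 + 408) + 713)*(1/2520) - 45*1/1717 = ((10/3 + 408) + 713)*(1/2520) - 45/1717 = (1234/3 + 713)*(1/2520) - 45/1717 = (3373/3)*(1/2520) - 45/1717 = 3373/7560 - 45/1717 = 5451241/12980520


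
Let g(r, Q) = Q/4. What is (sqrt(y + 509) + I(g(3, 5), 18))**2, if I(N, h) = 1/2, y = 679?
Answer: 4753/4 + 6*sqrt(33) ≈ 1222.7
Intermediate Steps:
g(r, Q) = Q/4 (g(r, Q) = Q*(1/4) = Q/4)
I(N, h) = 1/2
(sqrt(y + 509) + I(g(3, 5), 18))**2 = (sqrt(679 + 509) + 1/2)**2 = (sqrt(1188) + 1/2)**2 = (6*sqrt(33) + 1/2)**2 = (1/2 + 6*sqrt(33))**2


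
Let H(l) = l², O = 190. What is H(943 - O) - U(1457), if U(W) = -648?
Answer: 567657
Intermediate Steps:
H(943 - O) - U(1457) = (943 - 1*190)² - 1*(-648) = (943 - 190)² + 648 = 753² + 648 = 567009 + 648 = 567657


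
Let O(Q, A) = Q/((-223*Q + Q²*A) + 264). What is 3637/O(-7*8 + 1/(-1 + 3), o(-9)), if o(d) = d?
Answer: 73136433/74 ≈ 9.8833e+5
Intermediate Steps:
O(Q, A) = Q/(264 - 223*Q + A*Q²) (O(Q, A) = Q/((-223*Q + A*Q²) + 264) = Q/(264 - 223*Q + A*Q²))
3637/O(-7*8 + 1/(-1 + 3), o(-9)) = 3637/(((-7*8 + 1/(-1 + 3))/(264 - 223*(-7*8 + 1/(-1 + 3)) - 9*(-7*8 + 1/(-1 + 3))²))) = 3637/(((-56 + 1/2)/(264 - 223*(-56 + 1/2) - 9*(-56 + 1/2)²))) = 3637/(((-56 + ½)/(264 - 223*(-56 + ½) - 9*(-56 + ½)²))) = 3637/((-111/(2*(264 - 223*(-111/2) - 9*(-111/2)²)))) = 3637/((-111/(2*(264 + 24753/2 - 9*12321/4)))) = 3637/((-111/(2*(264 + 24753/2 - 110889/4)))) = 3637/((-111/(2*(-60327/4)))) = 3637/((-111/2*(-4/60327))) = 3637/(74/20109) = 3637*(20109/74) = 73136433/74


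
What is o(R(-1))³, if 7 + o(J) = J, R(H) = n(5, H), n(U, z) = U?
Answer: -8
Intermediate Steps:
R(H) = 5
o(J) = -7 + J
o(R(-1))³ = (-7 + 5)³ = (-2)³ = -8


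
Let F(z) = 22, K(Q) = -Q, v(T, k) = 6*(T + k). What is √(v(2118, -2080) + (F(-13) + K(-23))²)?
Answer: √2253 ≈ 47.466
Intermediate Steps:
v(T, k) = 6*T + 6*k
√(v(2118, -2080) + (F(-13) + K(-23))²) = √((6*2118 + 6*(-2080)) + (22 - 1*(-23))²) = √((12708 - 12480) + (22 + 23)²) = √(228 + 45²) = √(228 + 2025) = √2253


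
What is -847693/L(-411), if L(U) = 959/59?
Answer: -7144841/137 ≈ -52152.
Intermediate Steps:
L(U) = 959/59 (L(U) = 959*(1/59) = 959/59)
-847693/L(-411) = -847693/959/59 = -847693*59/959 = -7144841/137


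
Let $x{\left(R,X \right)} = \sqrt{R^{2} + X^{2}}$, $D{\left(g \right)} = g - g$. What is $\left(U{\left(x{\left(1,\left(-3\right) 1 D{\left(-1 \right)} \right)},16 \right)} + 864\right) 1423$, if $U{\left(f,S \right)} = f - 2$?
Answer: $1228049$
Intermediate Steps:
$D{\left(g \right)} = 0$
$U{\left(f,S \right)} = -2 + f$
$\left(U{\left(x{\left(1,\left(-3\right) 1 D{\left(-1 \right)} \right)},16 \right)} + 864\right) 1423 = \left(\left(-2 + \sqrt{1^{2} + \left(\left(-3\right) 1 \cdot 0\right)^{2}}\right) + 864\right) 1423 = \left(\left(-2 + \sqrt{1 + \left(\left(-3\right) 0\right)^{2}}\right) + 864\right) 1423 = \left(\left(-2 + \sqrt{1 + 0^{2}}\right) + 864\right) 1423 = \left(\left(-2 + \sqrt{1 + 0}\right) + 864\right) 1423 = \left(\left(-2 + \sqrt{1}\right) + 864\right) 1423 = \left(\left(-2 + 1\right) + 864\right) 1423 = \left(-1 + 864\right) 1423 = 863 \cdot 1423 = 1228049$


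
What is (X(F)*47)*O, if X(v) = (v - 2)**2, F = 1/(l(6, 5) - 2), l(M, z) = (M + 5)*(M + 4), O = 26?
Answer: 28243475/5832 ≈ 4842.8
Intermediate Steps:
l(M, z) = (4 + M)*(5 + M) (l(M, z) = (5 + M)*(4 + M) = (4 + M)*(5 + M))
F = 1/108 (F = 1/((20 + 6**2 + 9*6) - 2) = 1/((20 + 36 + 54) - 2) = 1/(110 - 2) = 1/108 ≈ 0.0092593)
X(v) = (-2 + v)**2
(X(F)*47)*O = ((-2 + 1/108)**2*47)*26 = ((-215/108)**2*47)*26 = ((46225/11664)*47)*26 = (2172575/11664)*26 = 28243475/5832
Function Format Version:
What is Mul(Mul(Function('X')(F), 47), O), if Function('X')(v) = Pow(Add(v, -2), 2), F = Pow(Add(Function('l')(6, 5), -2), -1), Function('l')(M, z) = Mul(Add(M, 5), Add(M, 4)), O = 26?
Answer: Rational(28243475, 5832) ≈ 4842.8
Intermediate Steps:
Function('l')(M, z) = Mul(Add(4, M), Add(5, M)) (Function('l')(M, z) = Mul(Add(5, M), Add(4, M)) = Mul(Add(4, M), Add(5, M)))
F = Rational(1, 108) (F = Pow(Add(Add(20, Pow(6, 2), Mul(9, 6)), -2), -1) = Pow(Add(Add(20, 36, 54), -2), -1) = Pow(Add(110, -2), -1) = Pow(108, -1) = Rational(1, 108) ≈ 0.0092593)
Function('X')(v) = Pow(Add(-2, v), 2)
Mul(Mul(Function('X')(F), 47), O) = Mul(Mul(Pow(Add(-2, Rational(1, 108)), 2), 47), 26) = Mul(Mul(Pow(Rational(-215, 108), 2), 47), 26) = Mul(Mul(Rational(46225, 11664), 47), 26) = Mul(Rational(2172575, 11664), 26) = Rational(28243475, 5832)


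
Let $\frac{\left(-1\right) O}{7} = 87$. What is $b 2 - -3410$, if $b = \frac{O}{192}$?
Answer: $\frac{108917}{32} \approx 3403.7$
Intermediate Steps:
$O = -609$ ($O = \left(-7\right) 87 = -609$)
$b = - \frac{203}{64}$ ($b = - \frac{609}{192} = \left(-609\right) \frac{1}{192} = - \frac{203}{64} \approx -3.1719$)
$b 2 - -3410 = \left(- \frac{203}{64}\right) 2 - -3410 = - \frac{203}{32} + 3410 = \frac{108917}{32}$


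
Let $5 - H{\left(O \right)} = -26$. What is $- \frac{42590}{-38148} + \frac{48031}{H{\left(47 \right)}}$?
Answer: $\frac{916803439}{591294} \approx 1550.5$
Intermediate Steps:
$H{\left(O \right)} = 31$ ($H{\left(O \right)} = 5 - -26 = 5 + 26 = 31$)
$- \frac{42590}{-38148} + \frac{48031}{H{\left(47 \right)}} = - \frac{42590}{-38148} + \frac{48031}{31} = \left(-42590\right) \left(- \frac{1}{38148}\right) + 48031 \cdot \frac{1}{31} = \frac{21295}{19074} + \frac{48031}{31} = \frac{916803439}{591294}$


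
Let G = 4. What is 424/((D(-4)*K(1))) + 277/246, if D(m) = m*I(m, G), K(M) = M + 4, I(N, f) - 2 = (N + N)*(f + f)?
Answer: 55973/38130 ≈ 1.4680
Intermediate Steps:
I(N, f) = 2 + 4*N*f (I(N, f) = 2 + (N + N)*(f + f) = 2 + (2*N)*(2*f) = 2 + 4*N*f)
K(M) = 4 + M
D(m) = m*(2 + 16*m) (D(m) = m*(2 + 4*m*4) = m*(2 + 16*m))
424/((D(-4)*K(1))) + 277/246 = 424/(((2*(-4)*(1 + 8*(-4)))*(4 + 1))) + 277/246 = 424/(((2*(-4)*(1 - 32))*5)) + 277*(1/246) = 424/(((2*(-4)*(-31))*5)) + 277/246 = 424/((248*5)) + 277/246 = 424/1240 + 277/246 = 424*(1/1240) + 277/246 = 53/155 + 277/246 = 55973/38130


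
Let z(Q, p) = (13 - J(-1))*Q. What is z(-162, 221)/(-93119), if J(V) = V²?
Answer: 1944/93119 ≈ 0.020877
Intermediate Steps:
z(Q, p) = 12*Q (z(Q, p) = (13 - 1*(-1)²)*Q = (13 - 1*1)*Q = (13 - 1)*Q = 12*Q)
z(-162, 221)/(-93119) = (12*(-162))/(-93119) = -1944*(-1/93119) = 1944/93119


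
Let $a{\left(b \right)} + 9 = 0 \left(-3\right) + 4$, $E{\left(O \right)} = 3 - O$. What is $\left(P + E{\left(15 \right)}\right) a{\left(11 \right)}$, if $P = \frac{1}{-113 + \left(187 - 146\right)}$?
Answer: $\frac{4325}{72} \approx 60.069$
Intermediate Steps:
$a{\left(b \right)} = -5$ ($a{\left(b \right)} = -9 + \left(0 \left(-3\right) + 4\right) = -9 + \left(0 + 4\right) = -9 + 4 = -5$)
$P = - \frac{1}{72}$ ($P = \frac{1}{-113 + 41} = \frac{1}{-72} = - \frac{1}{72} \approx -0.013889$)
$\left(P + E{\left(15 \right)}\right) a{\left(11 \right)} = \left(- \frac{1}{72} + \left(3 - 15\right)\right) \left(-5\right) = \left(- \frac{1}{72} - 12\right) \left(-5\right) = \left(- \frac{865}{72}\right) \left(-5\right) = \frac{4325}{72}$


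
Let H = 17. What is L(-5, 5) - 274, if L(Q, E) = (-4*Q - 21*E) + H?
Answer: -342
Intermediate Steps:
L(Q, E) = 17 - 21*E - 4*Q (L(Q, E) = (-4*Q - 21*E) + 17 = (-21*E - 4*Q) + 17 = 17 - 21*E - 4*Q)
L(-5, 5) - 274 = (17 - 21*5 - 4*(-5)) - 274 = (17 - 105 + 20) - 274 = -68 - 274 = -342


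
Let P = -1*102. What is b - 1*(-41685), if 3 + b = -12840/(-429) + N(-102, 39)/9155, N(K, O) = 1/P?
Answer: 5569995490717/133534830 ≈ 41712.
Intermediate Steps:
P = -102
N(K, O) = -1/102 (N(K, O) = 1/(-102) = -1/102)
b = 3596102167/133534830 (b = -3 + (-12840/(-429) - 1/102/9155) = -3 + (-12840*(-1/429) - 1/102*1/9155) = -3 + (4280/143 - 1/933810) = -3 + 3996706657/133534830 = 3596102167/133534830 ≈ 26.930)
b - 1*(-41685) = 3596102167/133534830 - 1*(-41685) = 3596102167/133534830 + 41685 = 5569995490717/133534830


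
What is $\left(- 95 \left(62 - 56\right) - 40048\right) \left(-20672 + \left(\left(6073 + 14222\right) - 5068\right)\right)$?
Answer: $221165010$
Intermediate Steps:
$\left(- 95 \left(62 - 56\right) - 40048\right) \left(-20672 + \left(\left(6073 + 14222\right) - 5068\right)\right) = \left(\left(-95\right) 6 - 40048\right) \left(-20672 + \left(20295 - 5068\right)\right) = \left(-570 - 40048\right) \left(-20672 + 15227\right) = \left(-40618\right) \left(-5445\right) = 221165010$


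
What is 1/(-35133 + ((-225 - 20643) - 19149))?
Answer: -1/75150 ≈ -1.3307e-5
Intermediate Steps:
1/(-35133 + ((-225 - 20643) - 19149)) = 1/(-35133 + (-20868 - 19149)) = 1/(-35133 - 40017) = 1/(-75150) = -1/75150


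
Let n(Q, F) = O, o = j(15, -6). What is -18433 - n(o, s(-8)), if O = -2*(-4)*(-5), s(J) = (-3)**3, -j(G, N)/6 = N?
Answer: -18393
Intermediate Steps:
j(G, N) = -6*N
s(J) = -27
O = -40 (O = 8*(-5) = -40)
o = 36 (o = -6*(-6) = 36)
n(Q, F) = -40
-18433 - n(o, s(-8)) = -18433 - 1*(-40) = -18433 + 40 = -18393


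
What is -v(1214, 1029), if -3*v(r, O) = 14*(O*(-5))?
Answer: -24010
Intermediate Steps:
v(r, O) = 70*O/3 (v(r, O) = -14*O*(-5)/3 = -14*(-5*O)/3 = -(-70)*O/3 = 70*O/3)
-v(1214, 1029) = -70*1029/3 = -1*24010 = -24010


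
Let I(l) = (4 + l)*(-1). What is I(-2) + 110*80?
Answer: 8798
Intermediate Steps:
I(l) = -4 - l
I(-2) + 110*80 = (-4 - 1*(-2)) + 110*80 = (-4 + 2) + 8800 = -2 + 8800 = 8798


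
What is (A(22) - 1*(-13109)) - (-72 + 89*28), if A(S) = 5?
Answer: 10694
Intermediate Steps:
(A(22) - 1*(-13109)) - (-72 + 89*28) = (5 - 1*(-13109)) - (-72 + 89*28) = (5 + 13109) - (-72 + 2492) = 13114 - 1*2420 = 13114 - 2420 = 10694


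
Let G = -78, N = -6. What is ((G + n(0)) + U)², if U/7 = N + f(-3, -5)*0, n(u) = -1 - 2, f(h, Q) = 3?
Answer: 15129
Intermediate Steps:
n(u) = -3
U = -42 (U = 7*(-6 + 3*0) = 7*(-6 + 0) = 7*(-6) = -42)
((G + n(0)) + U)² = ((-78 - 3) - 42)² = (-81 - 42)² = (-123)² = 15129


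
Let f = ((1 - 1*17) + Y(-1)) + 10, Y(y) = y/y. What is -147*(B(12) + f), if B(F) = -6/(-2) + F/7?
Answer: 42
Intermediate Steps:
Y(y) = 1
f = -5 (f = ((1 - 1*17) + 1) + 10 = ((1 - 17) + 1) + 10 = (-16 + 1) + 10 = -15 + 10 = -5)
B(F) = 3 + F/7 (B(F) = -6*(-½) + F*(⅐) = 3 + F/7)
-147*(B(12) + f) = -147*((3 + (⅐)*12) - 5) = -147*((3 + 12/7) - 5) = -147*(33/7 - 5) = -147*(-2/7) = 42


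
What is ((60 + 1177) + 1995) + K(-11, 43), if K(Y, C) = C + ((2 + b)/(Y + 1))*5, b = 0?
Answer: 3274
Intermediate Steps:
K(Y, C) = C + 10/(1 + Y) (K(Y, C) = C + ((2 + 0)/(Y + 1))*5 = C + (2/(1 + Y))*5 = C + 10/(1 + Y))
((60 + 1177) + 1995) + K(-11, 43) = ((60 + 1177) + 1995) + (10 + 43 + 43*(-11))/(1 - 11) = (1237 + 1995) + (10 + 43 - 473)/(-10) = 3232 - ⅒*(-420) = 3232 + 42 = 3274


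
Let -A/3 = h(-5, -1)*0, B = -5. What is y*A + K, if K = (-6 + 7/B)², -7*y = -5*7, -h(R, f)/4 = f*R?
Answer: 1369/25 ≈ 54.760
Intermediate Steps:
h(R, f) = -4*R*f (h(R, f) = -4*f*R = -4*R*f)
y = 5 (y = -(-5)*7/7 = -⅐*(-35) = 5)
A = 0 (A = -3*(-4*(-5)*(-1))*0 = -(-60)*0 = -3*0 = 0)
K = 1369/25 (K = (-6 + 7/(-5))² = (-6 + 7*(-⅕))² = (-6 - 7/5)² = (-37/5)² = 1369/25 ≈ 54.760)
y*A + K = 5*0 + 1369/25 = 0 + 1369/25 = 1369/25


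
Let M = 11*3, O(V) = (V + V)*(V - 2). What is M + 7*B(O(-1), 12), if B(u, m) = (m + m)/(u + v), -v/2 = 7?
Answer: 12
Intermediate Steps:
v = -14 (v = -2*7 = -14)
O(V) = 2*V*(-2 + V) (O(V) = (2*V)*(-2 + V) = 2*V*(-2 + V))
B(u, m) = 2*m/(-14 + u) (B(u, m) = (m + m)/(u - 14) = (2*m)/(-14 + u) = 2*m/(-14 + u))
M = 33
M + 7*B(O(-1), 12) = 33 + 7*(2*12/(-14 + 2*(-1)*(-2 - 1))) = 33 + 7*(2*12/(-14 + 2*(-1)*(-3))) = 33 + 7*(2*12/(-14 + 6)) = 33 + 7*(2*12/(-8)) = 33 + 7*(2*12*(-⅛)) = 33 + 7*(-3) = 33 - 21 = 12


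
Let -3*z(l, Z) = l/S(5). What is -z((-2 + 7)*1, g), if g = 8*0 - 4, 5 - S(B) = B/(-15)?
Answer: 5/16 ≈ 0.31250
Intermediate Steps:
S(B) = 5 + B/15 (S(B) = 5 - B/(-15) = 5 - B*(-1)/15 = 5 - (-1)*B/15 = 5 + B/15)
g = -4 (g = 0 - 4 = -4)
z(l, Z) = -l/16 (z(l, Z) = -l/(3*(5 + (1/15)*5)) = -l/(3*(5 + ⅓)) = -l/(3*16/3) = -l*3/(3*16) = -l/16)
-z((-2 + 7)*1, g) = -(-1)*(-2 + 7)*1/16 = -(-1)*5*1/16 = -(-1)*5/16 = -1*(-5/16) = 5/16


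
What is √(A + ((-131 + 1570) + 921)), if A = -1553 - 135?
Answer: 4*√42 ≈ 25.923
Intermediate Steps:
A = -1688
√(A + ((-131 + 1570) + 921)) = √(-1688 + ((-131 + 1570) + 921)) = √(-1688 + (1439 + 921)) = √(-1688 + 2360) = √672 = 4*√42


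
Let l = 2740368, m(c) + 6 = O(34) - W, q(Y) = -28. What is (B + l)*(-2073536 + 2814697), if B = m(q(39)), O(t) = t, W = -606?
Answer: 2031523783322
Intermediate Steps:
m(c) = 634 (m(c) = -6 + (34 - 1*(-606)) = -6 + (34 + 606) = -6 + 640 = 634)
B = 634
(B + l)*(-2073536 + 2814697) = (634 + 2740368)*(-2073536 + 2814697) = 2741002*741161 = 2031523783322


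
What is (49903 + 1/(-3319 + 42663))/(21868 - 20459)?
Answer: 1963383633/55435696 ≈ 35.417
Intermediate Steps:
(49903 + 1/(-3319 + 42663))/(21868 - 20459) = (49903 + 1/39344)/1409 = (49903 + 1/39344)*(1/1409) = (1963383633/39344)*(1/1409) = 1963383633/55435696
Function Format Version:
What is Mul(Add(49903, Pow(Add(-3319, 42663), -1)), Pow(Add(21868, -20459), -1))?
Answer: Rational(1963383633, 55435696) ≈ 35.417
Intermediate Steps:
Mul(Add(49903, Pow(Add(-3319, 42663), -1)), Pow(Add(21868, -20459), -1)) = Mul(Add(49903, Pow(39344, -1)), Pow(1409, -1)) = Mul(Add(49903, Rational(1, 39344)), Rational(1, 1409)) = Mul(Rational(1963383633, 39344), Rational(1, 1409)) = Rational(1963383633, 55435696)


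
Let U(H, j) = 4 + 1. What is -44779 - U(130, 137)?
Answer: -44784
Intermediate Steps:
U(H, j) = 5
-44779 - U(130, 137) = -44779 - 1*5 = -44779 - 5 = -44784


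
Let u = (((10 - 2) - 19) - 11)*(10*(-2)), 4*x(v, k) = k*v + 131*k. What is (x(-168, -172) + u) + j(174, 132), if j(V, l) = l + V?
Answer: 2337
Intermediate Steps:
j(V, l) = V + l
x(v, k) = 131*k/4 + k*v/4 (x(v, k) = (k*v + 131*k)/4 = (131*k + k*v)/4 = 131*k/4 + k*v/4)
u = 440 (u = ((8 - 19) - 11)*(-20) = (-11 - 11)*(-20) = -22*(-20) = 440)
(x(-168, -172) + u) + j(174, 132) = ((1/4)*(-172)*(131 - 168) + 440) + (174 + 132) = ((1/4)*(-172)*(-37) + 440) + 306 = (1591 + 440) + 306 = 2031 + 306 = 2337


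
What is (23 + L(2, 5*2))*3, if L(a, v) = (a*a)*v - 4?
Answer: 177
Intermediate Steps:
L(a, v) = -4 + v*a² (L(a, v) = a²*v - 4 = v*a² - 4 = -4 + v*a²)
(23 + L(2, 5*2))*3 = (23 + (-4 + (5*2)*2²))*3 = (23 + (-4 + 10*4))*3 = (23 + (-4 + 40))*3 = (23 + 36)*3 = 59*3 = 177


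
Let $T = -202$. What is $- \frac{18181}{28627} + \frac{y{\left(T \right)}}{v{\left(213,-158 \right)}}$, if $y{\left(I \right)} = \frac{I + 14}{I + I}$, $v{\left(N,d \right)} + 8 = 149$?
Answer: $- \frac{5480216}{8673981} \approx -0.6318$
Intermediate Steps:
$v{\left(N,d \right)} = 141$ ($v{\left(N,d \right)} = -8 + 149 = 141$)
$y{\left(I \right)} = \frac{14 + I}{2 I}$
$- \frac{18181}{28627} + \frac{y{\left(T \right)}}{v{\left(213,-158 \right)}} = - \frac{18181}{28627} + \frac{\frac{1}{2} \frac{1}{-202} \left(14 - 202\right)}{141} = \left(-18181\right) \frac{1}{28627} + \frac{1}{2} \left(- \frac{1}{202}\right) \left(-188\right) \frac{1}{141} = - \frac{18181}{28627} + \frac{47}{101} \cdot \frac{1}{141} = - \frac{18181}{28627} + \frac{1}{303} = - \frac{5480216}{8673981}$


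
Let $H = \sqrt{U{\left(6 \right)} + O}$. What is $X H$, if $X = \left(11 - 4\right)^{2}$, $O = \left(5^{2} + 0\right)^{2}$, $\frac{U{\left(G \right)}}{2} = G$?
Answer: $343 \sqrt{13} \approx 1236.7$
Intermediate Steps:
$U{\left(G \right)} = 2 G$
$O = 625$ ($O = \left(25 + 0\right)^{2} = 25^{2} = 625$)
$X = 49$ ($X = \left(11 + \left(-5 + 1\right)\right)^{2} = \left(11 - 4\right)^{2} = 7^{2} = 49$)
$H = 7 \sqrt{13}$ ($H = \sqrt{2 \cdot 6 + 625} = \sqrt{12 + 625} = \sqrt{637} = 7 \sqrt{13} \approx 25.239$)
$X H = 49 \cdot 7 \sqrt{13} = 343 \sqrt{13}$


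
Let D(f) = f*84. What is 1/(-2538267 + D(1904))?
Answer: -1/2378331 ≈ -4.2046e-7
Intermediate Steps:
D(f) = 84*f
1/(-2538267 + D(1904)) = 1/(-2538267 + 84*1904) = 1/(-2538267 + 159936) = 1/(-2378331) = -1/2378331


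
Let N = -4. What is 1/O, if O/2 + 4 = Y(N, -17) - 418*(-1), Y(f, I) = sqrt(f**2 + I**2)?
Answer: 207/171091 - sqrt(305)/342182 ≈ 0.0011588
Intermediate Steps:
Y(f, I) = sqrt(I**2 + f**2)
O = 828 + 2*sqrt(305) (O = -8 + 2*(sqrt((-17)**2 + (-4)**2) - 418*(-1)) = -8 + 2*(sqrt(289 + 16) + 418) = -8 + 2*(sqrt(305) + 418) = -8 + 2*(418 + sqrt(305)) = -8 + (836 + 2*sqrt(305)) = 828 + 2*sqrt(305) ≈ 862.93)
1/O = 1/(828 + 2*sqrt(305))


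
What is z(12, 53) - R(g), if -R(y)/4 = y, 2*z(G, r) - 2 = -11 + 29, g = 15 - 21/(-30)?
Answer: 364/5 ≈ 72.800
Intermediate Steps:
g = 157/10 (g = 15 - 21*(-1)/30 = 15 - 1*(-7/10) = 15 + 7/10 = 157/10 ≈ 15.700)
z(G, r) = 10 (z(G, r) = 1 + (-11 + 29)/2 = 1 + (½)*18 = 1 + 9 = 10)
R(y) = -4*y
z(12, 53) - R(g) = 10 - (-4)*157/10 = 10 - 1*(-314/5) = 10 + 314/5 = 364/5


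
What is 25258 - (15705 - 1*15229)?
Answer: 24782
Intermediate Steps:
25258 - (15705 - 1*15229) = 25258 - (15705 - 15229) = 25258 - 1*476 = 25258 - 476 = 24782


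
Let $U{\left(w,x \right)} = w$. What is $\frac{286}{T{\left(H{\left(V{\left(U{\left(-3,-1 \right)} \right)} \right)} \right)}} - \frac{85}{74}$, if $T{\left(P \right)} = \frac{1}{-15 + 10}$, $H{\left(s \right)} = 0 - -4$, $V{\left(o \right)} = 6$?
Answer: $- \frac{105905}{74} \approx -1431.1$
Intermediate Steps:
$H{\left(s \right)} = 4$ ($H{\left(s \right)} = 0 + 4 = 4$)
$T{\left(P \right)} = - \frac{1}{5}$ ($T{\left(P \right)} = \frac{1}{-5} = - \frac{1}{5}$)
$\frac{286}{T{\left(H{\left(V{\left(U{\left(-3,-1 \right)} \right)} \right)} \right)}} - \frac{85}{74} = \frac{286}{- \frac{1}{5}} - \frac{85}{74} = 286 \left(-5\right) - \frac{85}{74} = -1430 - \frac{85}{74} = - \frac{105905}{74}$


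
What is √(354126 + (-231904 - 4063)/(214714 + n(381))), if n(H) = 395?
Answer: √1820669520485067/71703 ≈ 595.08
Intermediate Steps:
√(354126 + (-231904 - 4063)/(214714 + n(381))) = √(354126 + (-231904 - 4063)/(214714 + 395)) = √(354126 - 235967/215109) = √(76175453767/215109) = √1820669520485067/71703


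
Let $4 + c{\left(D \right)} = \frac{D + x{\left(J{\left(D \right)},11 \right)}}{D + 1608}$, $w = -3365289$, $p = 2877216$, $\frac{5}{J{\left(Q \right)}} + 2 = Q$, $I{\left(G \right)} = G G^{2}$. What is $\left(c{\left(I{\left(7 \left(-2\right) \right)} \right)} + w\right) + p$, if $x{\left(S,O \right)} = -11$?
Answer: $- \frac{554452717}{1136} \approx -4.8807 \cdot 10^{5}$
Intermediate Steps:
$I{\left(G \right)} = G^{3}$
$J{\left(Q \right)} = \frac{5}{-2 + Q}$
$c{\left(D \right)} = -4 + \frac{-11 + D}{1608 + D}$ ($c{\left(D \right)} = -4 + \frac{D - 11}{D + 1608} = -4 + \frac{-11 + D}{1608 + D}$)
$\left(c{\left(I{\left(7 \left(-2\right) \right)} \right)} + w\right) + p = \left(\frac{-6443 - 3 \left(7 \left(-2\right)\right)^{3}}{1608 + \left(7 \left(-2\right)\right)^{3}} - 3365289\right) + 2877216 = \left(\frac{-6443 - 3 \left(-14\right)^{3}}{1608 + \left(-14\right)^{3}} - 3365289\right) + 2877216 = \left(\frac{-6443 - -8232}{1608 - 2744} - 3365289\right) + 2877216 = \left(\frac{-6443 + 8232}{-1136} - 3365289\right) + 2877216 = \left(\left(- \frac{1}{1136}\right) 1789 - 3365289\right) + 2877216 = \left(- \frac{1789}{1136} - 3365289\right) + 2877216 = - \frac{3822970093}{1136} + 2877216 = - \frac{554452717}{1136}$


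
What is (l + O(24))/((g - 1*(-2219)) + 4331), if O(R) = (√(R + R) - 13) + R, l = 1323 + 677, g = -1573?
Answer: 2011/4977 + 4*√3/4977 ≈ 0.40545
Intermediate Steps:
l = 2000
O(R) = -13 + R + √2*√R (O(R) = (√(2*R) - 13) + R = (√2*√R - 13) + R = (-13 + √2*√R) + R = -13 + R + √2*√R)
(l + O(24))/((g - 1*(-2219)) + 4331) = (2000 + (-13 + 24 + √2*√24))/((-1573 - 1*(-2219)) + 4331) = (2000 + (-13 + 24 + √2*(2*√6)))/((-1573 + 2219) + 4331) = (2000 + (-13 + 24 + 4*√3))/(646 + 4331) = (2000 + (11 + 4*√3))/4977 = (2011 + 4*√3)*(1/4977) = 2011/4977 + 4*√3/4977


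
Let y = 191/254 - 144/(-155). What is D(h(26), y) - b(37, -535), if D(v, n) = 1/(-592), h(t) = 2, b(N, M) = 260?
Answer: -153921/592 ≈ -260.00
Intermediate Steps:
y = 66181/39370 (y = 191*(1/254) - 144*(-1/155) = 191/254 + 144/155 = 66181/39370 ≈ 1.6810)
D(v, n) = -1/592
D(h(26), y) - b(37, -535) = -1/592 - 1*260 = -1/592 - 260 = -153921/592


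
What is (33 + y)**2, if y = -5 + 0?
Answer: 784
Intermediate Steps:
y = -5
(33 + y)**2 = (33 - 5)**2 = 28**2 = 784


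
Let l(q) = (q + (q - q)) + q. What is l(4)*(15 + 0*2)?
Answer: 120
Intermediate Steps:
l(q) = 2*q (l(q) = (q + 0) + q = q + q = 2*q)
l(4)*(15 + 0*2) = (2*4)*(15 + 0*2) = 8*(15 + 0) = 8*15 = 120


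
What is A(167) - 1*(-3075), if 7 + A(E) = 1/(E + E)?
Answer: 1024713/334 ≈ 3068.0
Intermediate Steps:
A(E) = -7 + 1/(2*E) (A(E) = -7 + 1/(E + E) = -7 + 1/(2*E))
A(167) - 1*(-3075) = (-7 + (½)/167) - 1*(-3075) = (-7 + (½)*(1/167)) + 3075 = (-7 + 1/334) + 3075 = -2337/334 + 3075 = 1024713/334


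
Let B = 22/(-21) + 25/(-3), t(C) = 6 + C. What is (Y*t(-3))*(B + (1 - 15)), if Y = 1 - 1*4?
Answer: 1473/7 ≈ 210.43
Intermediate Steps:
B = -197/21 (B = 22*(-1/21) + 25*(-⅓) = -22/21 - 25/3 = -197/21 ≈ -9.3810)
Y = -3 (Y = 1 - 4 = -3)
(Y*t(-3))*(B + (1 - 15)) = (-3*(6 - 3))*(-197/21 + (1 - 15)) = (-3*3)*(-197/21 - 14) = -9*(-491/21) = 1473/7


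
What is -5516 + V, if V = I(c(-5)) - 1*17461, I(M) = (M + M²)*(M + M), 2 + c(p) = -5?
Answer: -23565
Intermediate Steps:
c(p) = -7 (c(p) = -2 - 5 = -7)
I(M) = 2*M*(M + M²) (I(M) = (M + M²)*(2*M) = 2*M*(M + M²))
V = -18049 (V = 2*(-7)²*(1 - 7) - 1*17461 = 2*49*(-6) - 17461 = -588 - 17461 = -18049)
-5516 + V = -5516 - 18049 = -23565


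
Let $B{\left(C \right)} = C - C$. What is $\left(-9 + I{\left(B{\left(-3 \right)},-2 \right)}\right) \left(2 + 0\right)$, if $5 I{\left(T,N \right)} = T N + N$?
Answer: $- \frac{94}{5} \approx -18.8$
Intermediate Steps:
$B{\left(C \right)} = 0$
$I{\left(T,N \right)} = \frac{N}{5} + \frac{N T}{5}$ ($I{\left(T,N \right)} = \frac{T N + N}{5} = \frac{N T + N}{5} = \frac{N + N T}{5} = \frac{N}{5} + \frac{N T}{5}$)
$\left(-9 + I{\left(B{\left(-3 \right)},-2 \right)}\right) \left(2 + 0\right) = \left(-9 + \frac{1}{5} \left(-2\right) \left(1 + 0\right)\right) \left(2 + 0\right) = \left(-9 + \frac{1}{5} \left(-2\right) 1\right) 2 = \left(-9 - \frac{2}{5}\right) 2 = \left(- \frac{47}{5}\right) 2 = - \frac{94}{5}$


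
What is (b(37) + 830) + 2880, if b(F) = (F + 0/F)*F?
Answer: 5079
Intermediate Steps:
b(F) = F² (b(F) = (F + 0)*F = F*F = F²)
(b(37) + 830) + 2880 = (37² + 830) + 2880 = (1369 + 830) + 2880 = 2199 + 2880 = 5079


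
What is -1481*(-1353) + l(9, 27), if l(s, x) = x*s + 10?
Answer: 2004046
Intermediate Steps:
l(s, x) = 10 + s*x (l(s, x) = s*x + 10 = 10 + s*x)
-1481*(-1353) + l(9, 27) = -1481*(-1353) + (10 + 9*27) = 2003793 + (10 + 243) = 2003793 + 253 = 2004046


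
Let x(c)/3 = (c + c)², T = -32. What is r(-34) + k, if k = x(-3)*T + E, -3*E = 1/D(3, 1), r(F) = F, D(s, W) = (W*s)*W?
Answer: -31411/9 ≈ -3490.1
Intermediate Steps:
D(s, W) = s*W²
x(c) = 12*c² (x(c) = 3*(c + c)² = 3*(2*c)² = 3*(4*c²) = 12*c²)
E = -⅑ (E = -1/(3*(3*1²)) = -1/(3*(3*1)) = -⅓/3 = -⅓*⅓ = -⅑ ≈ -0.11111)
k = -31105/9 (k = (12*(-3)²)*(-32) - ⅑ = (12*9)*(-32) - ⅑ = 108*(-32) - ⅑ = -3456 - ⅑ = -31105/9 ≈ -3456.1)
r(-34) + k = -34 - 31105/9 = -31411/9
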